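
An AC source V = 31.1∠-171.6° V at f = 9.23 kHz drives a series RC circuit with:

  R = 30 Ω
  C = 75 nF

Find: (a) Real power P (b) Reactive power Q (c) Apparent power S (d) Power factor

Step 1 — Angular frequency: ω = 2π·f = 2π·9230 = 5.799e+04 rad/s.
Step 2 — Component impedances:
  R: Z = R = 30 Ω
  C: Z = 1/(jωC) = -j/(ω·C) = 0 - j229.9 Ω
Step 3 — Series combination: Z_total = R + C = 30 - j229.9 Ω = 231.9∠-82.6° Ω.
Step 4 — Source phasor: V = 31.1∠-171.6° V = -30.77 - j4.543 V.
Step 5 — Current: I = V / Z = 0.002261 - j0.1341 A = 0.1341∠-89.0° A.
Step 6 — Complex power: S = V·I* = 0.5398 - j4.136 VA.
Step 7 — Real power: P = Re(S) = 0.5398 W.
Step 8 — Reactive power: Q = Im(S) = -4.136 VAR.
Step 9 — Apparent power: |S| = 4.172 VA.
Step 10 — Power factor: PF = P/|S| = 0.1294 (leading).

(a) P = 0.5398 W  (b) Q = -4.136 VAR  (c) S = 4.172 VA  (d) PF = 0.1294 (leading)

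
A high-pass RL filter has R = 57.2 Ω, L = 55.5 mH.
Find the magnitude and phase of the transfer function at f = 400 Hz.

Step 1 — Angular frequency: ω = 2π·400 = 2513 rad/s.
Step 2 — Transfer function: H(jω) = jωL/(R + jωL).
Step 3 — Numerator jωL = j·139.5; denominator R + jωL = 57.2 + j139.5.
Step 4 — H = 0.856 + j0.351.
Step 5 — Magnitude: |H| = 0.9252 (-0.7 dB); phase: φ = 22.3°.

|H| = 0.9252 (-0.7 dB), φ = 22.3°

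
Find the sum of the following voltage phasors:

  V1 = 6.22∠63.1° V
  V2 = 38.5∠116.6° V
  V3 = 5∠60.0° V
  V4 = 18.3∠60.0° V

Step 1 — Convert each phasor to rectangular form:
  V1 = 6.22·(cos(63.1°) + j·sin(63.1°)) = 2.814 + j5.547 V
  V2 = 38.5·(cos(116.6°) + j·sin(116.6°)) = -17.24 + j34.42 V
  V3 = 5·(cos(60.0°) + j·sin(60.0°)) = 2.5 + j4.33 V
  V4 = 18.3·(cos(60.0°) + j·sin(60.0°)) = 9.15 + j15.85 V
Step 2 — Sum components: V_total = -2.775 + j60.15 V.
Step 3 — Convert to polar: |V_total| = 60.21 V, ∠V_total = 92.6°.

V_total = 60.21∠92.6° V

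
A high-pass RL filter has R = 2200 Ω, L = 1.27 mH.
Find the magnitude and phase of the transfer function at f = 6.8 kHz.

Step 1 — Angular frequency: ω = 2π·6800 = 4.273e+04 rad/s.
Step 2 — Transfer function: H(jω) = jωL/(R + jωL).
Step 3 — Numerator jωL = j·54.26; denominator R + jωL = 2200 + j54.26.
Step 4 — H = 0.000608 + j0.02465.
Step 5 — Magnitude: |H| = 0.02466 (-32.2 dB); phase: φ = 88.6°.

|H| = 0.02466 (-32.2 dB), φ = 88.6°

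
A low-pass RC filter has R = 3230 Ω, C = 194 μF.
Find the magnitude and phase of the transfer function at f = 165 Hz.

Step 1 — Angular frequency: ω = 2π·165 = 1037 rad/s.
Step 2 — Transfer function: H(jω) = 1/(1 + jωRC).
Step 3 — Denominator: 1 + jωRC = 1 + j·1037·3230·0.000194 = 1 + j649.6.
Step 4 — H = 2.37e-06 - j0.001539.
Step 5 — Magnitude: |H| = 0.001539 (-56.3 dB); phase: φ = -89.9°.

|H| = 0.001539 (-56.3 dB), φ = -89.9°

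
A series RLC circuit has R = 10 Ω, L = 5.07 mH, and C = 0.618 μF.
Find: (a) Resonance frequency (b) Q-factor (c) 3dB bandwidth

Step 1 — Resonance: ω₀ = 1/√(LC) = 1/√(0.00507·6.18e-07) = 1.786e+04 rad/s.
Step 2 — f₀ = ω₀/(2π) = 2843 Hz.
Step 3 — Series Q: Q = ω₀L/R = 1.786e+04·0.00507/10 = 9.058.
Step 4 — Bandwidth: Δω = ω₀/Q = 1972 rad/s; BW = Δω/(2π) = 313.9 Hz.

(a) f₀ = 2843 Hz  (b) Q = 9.058  (c) BW = 313.9 Hz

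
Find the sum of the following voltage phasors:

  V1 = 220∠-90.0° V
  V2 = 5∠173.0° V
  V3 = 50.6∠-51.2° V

Step 1 — Convert each phasor to rectangular form:
  V1 = 220·(cos(-90.0°) + j·sin(-90.0°)) = 0 - j220 V
  V2 = 5·(cos(173.0°) + j·sin(173.0°)) = -4.963 + j0.6093 V
  V3 = 50.6·(cos(-51.2°) + j·sin(-51.2°)) = 31.71 - j39.43 V
Step 2 — Sum components: V_total = 26.74 - j258.8 V.
Step 3 — Convert to polar: |V_total| = 260.2 V, ∠V_total = -84.1°.

V_total = 260.2∠-84.1° V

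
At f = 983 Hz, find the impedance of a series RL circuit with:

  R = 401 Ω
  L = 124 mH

Step 1 — Angular frequency: ω = 2π·f = 2π·983 = 6176 rad/s.
Step 2 — Component impedances:
  R: Z = R = 401 Ω
  L: Z = jωL = j·6176·0.124 = 0 + j765.9 Ω
Step 3 — Series combination: Z_total = R + L = 401 + j765.9 Ω = 864.5∠62.4° Ω.

Z = 401 + j765.9 Ω = 864.5∠62.4° Ω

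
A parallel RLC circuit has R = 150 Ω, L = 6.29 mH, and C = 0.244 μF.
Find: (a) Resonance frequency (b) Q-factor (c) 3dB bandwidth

Step 1 — Resonance: ω₀ = 1/√(LC) = 1/√(0.00629·2.44e-07) = 2.553e+04 rad/s.
Step 2 — f₀ = ω₀/(2π) = 4063 Hz.
Step 3 — Parallel Q: Q = R/(ω₀L) = 150/(2.553e+04·0.00629) = 0.9342.
Step 4 — Bandwidth: Δω = ω₀/Q = 2.732e+04 rad/s; BW = Δω/(2π) = 4348 Hz.

(a) f₀ = 4063 Hz  (b) Q = 0.9342  (c) BW = 4348 Hz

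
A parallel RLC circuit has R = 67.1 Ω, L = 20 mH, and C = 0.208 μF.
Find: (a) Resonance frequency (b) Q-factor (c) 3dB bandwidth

Step 1 — Resonance: ω₀ = 1/√(LC) = 1/√(0.02·2.08e-07) = 1.55e+04 rad/s.
Step 2 — f₀ = ω₀/(2π) = 2468 Hz.
Step 3 — Parallel Q: Q = R/(ω₀L) = 67.1/(1.55e+04·0.02) = 0.2164.
Step 4 — Bandwidth: Δω = ω₀/Q = 7.165e+04 rad/s; BW = Δω/(2π) = 1.14e+04 Hz.

(a) f₀ = 2468 Hz  (b) Q = 0.2164  (c) BW = 1.14e+04 Hz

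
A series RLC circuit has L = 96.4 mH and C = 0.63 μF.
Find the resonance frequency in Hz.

Step 1 — Resonance condition Im(Z)=0 gives ω₀ = 1/√(LC).
Step 2 — ω₀ = 1/√(0.0964·6.3e-07) = 4058 rad/s.
Step 3 — f₀ = ω₀/(2π) = 645.8 Hz.

f₀ = 645.8 Hz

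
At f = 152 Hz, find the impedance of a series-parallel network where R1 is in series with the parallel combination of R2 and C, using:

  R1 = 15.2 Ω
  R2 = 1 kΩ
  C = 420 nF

Step 1 — Angular frequency: ω = 2π·f = 2π·152 = 955 rad/s.
Step 2 — Component impedances:
  R1: Z = R = 15.2 Ω
  R2: Z = R = 1000 Ω
  C: Z = 1/(jωC) = -j/(ω·C) = 0 - j2493 Ω
Step 3 — Parallel branch: R2 || C = 1/(1/R2 + 1/C) = 861.4 - j345.5 Ω.
Step 4 — Series with R1: Z_total = R1 + (R2 || C) = 876.6 - j345.5 Ω = 942.2∠-21.5° Ω.

Z = 876.6 - j345.5 Ω = 942.2∠-21.5° Ω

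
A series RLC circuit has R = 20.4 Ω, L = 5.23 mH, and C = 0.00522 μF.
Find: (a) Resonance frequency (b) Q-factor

Step 1 — Resonance condition Im(Z)=0 gives ω₀ = 1/√(LC).
Step 2 — ω₀ = 1/√(0.00523·5.22e-09) = 1.914e+05 rad/s.
Step 3 — f₀ = ω₀/(2π) = 3.046e+04 Hz.
Step 4 — Series Q: Q = ω₀L/R = 1.914e+05·0.00523/20.4 = 49.07.

(a) f₀ = 3.046e+04 Hz  (b) Q = 49.07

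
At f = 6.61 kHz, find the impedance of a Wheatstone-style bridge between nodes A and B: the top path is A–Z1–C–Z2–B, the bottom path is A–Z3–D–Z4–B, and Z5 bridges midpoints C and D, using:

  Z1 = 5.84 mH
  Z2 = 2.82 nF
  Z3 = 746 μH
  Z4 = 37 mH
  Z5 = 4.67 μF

Step 1 — Angular frequency: ω = 2π·f = 2π·6610 = 4.153e+04 rad/s.
Step 2 — Component impedances:
  Z1: Z = jωL = j·4.153e+04·0.00584 = 0 + j242.5 Ω
  Z2: Z = 1/(jωC) = -j/(ω·C) = 0 - j8538 Ω
  Z3: Z = jωL = j·4.153e+04·0.000746 = 0 + j30.98 Ω
  Z4: Z = jωL = j·4.153e+04·0.037 = 0 + j1537 Ω
  Z5: Z = 1/(jωC) = -j/(ω·C) = 0 - j5.156 Ω
Step 3 — Bridge requires nodal analysis (the Z5 bridge couples midpoints C and D, so the two paths cannot be reduced to a simple series/parallel combination). Setting node B to ground and injecting 1 A at node A, the 3-node admittance system at A, C, D solves to V_A = Z_AB = 0 + j1901 Ω = 1901∠90.0° Ω.

Z = 0 + j1901 Ω = 1901∠90.0° Ω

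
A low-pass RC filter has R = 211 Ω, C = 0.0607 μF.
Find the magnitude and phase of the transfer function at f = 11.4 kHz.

Step 1 — Angular frequency: ω = 2π·1.14e+04 = 7.163e+04 rad/s.
Step 2 — Transfer function: H(jω) = 1/(1 + jωRC).
Step 3 — Denominator: 1 + jωRC = 1 + j·7.163e+04·211·6.07e-08 = 1 + j0.9174.
Step 4 — H = 0.543 - j0.4981.
Step 5 — Magnitude: |H| = 0.7369 (-2.7 dB); phase: φ = -42.5°.

|H| = 0.7369 (-2.7 dB), φ = -42.5°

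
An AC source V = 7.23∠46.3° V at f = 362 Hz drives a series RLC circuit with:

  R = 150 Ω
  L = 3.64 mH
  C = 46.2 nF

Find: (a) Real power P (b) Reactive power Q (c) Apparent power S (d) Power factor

Step 1 — Angular frequency: ω = 2π·f = 2π·362 = 2275 rad/s.
Step 2 — Component impedances:
  R: Z = R = 150 Ω
  L: Z = jωL = j·2275·0.00364 = 0 + j8.279 Ω
  C: Z = 1/(jωC) = -j/(ω·C) = 0 - j9516 Ω
Step 3 — Series combination: Z_total = R + L + C = 150 - j9508 Ω = 9509∠-89.1° Ω.
Step 4 — Source phasor: V = 7.23∠46.3° V = 4.995 + j5.227 V.
Step 5 — Current: I = V / Z = -0.0005413 + j0.0005339 A = 0.0007603∠135.4° A.
Step 6 — Complex power: S = V·I* = 8.671e-05 - j0.005496 VA.
Step 7 — Real power: P = Re(S) = 8.671e-05 W.
Step 8 — Reactive power: Q = Im(S) = -0.005496 VAR.
Step 9 — Apparent power: |S| = 0.005497 VA.
Step 10 — Power factor: PF = P/|S| = 0.01577 (leading).

(a) P = 8.671e-05 W  (b) Q = -0.005496 VAR  (c) S = 0.005497 VA  (d) PF = 0.01577 (leading)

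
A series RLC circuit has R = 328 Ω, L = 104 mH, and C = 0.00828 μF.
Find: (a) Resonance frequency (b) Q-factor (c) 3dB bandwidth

Step 1 — Resonance: ω₀ = 1/√(LC) = 1/√(0.104·8.28e-09) = 3.408e+04 rad/s.
Step 2 — f₀ = ω₀/(2π) = 5424 Hz.
Step 3 — Series Q: Q = ω₀L/R = 3.408e+04·0.104/328 = 10.81.
Step 4 — Bandwidth: Δω = ω₀/Q = 3154 rad/s; BW = Δω/(2π) = 502 Hz.

(a) f₀ = 5424 Hz  (b) Q = 10.81  (c) BW = 502 Hz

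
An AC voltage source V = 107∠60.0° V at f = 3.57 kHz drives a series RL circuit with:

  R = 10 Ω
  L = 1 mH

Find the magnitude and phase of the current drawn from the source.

Step 1 — Angular frequency: ω = 2π·f = 2π·3570 = 2.243e+04 rad/s.
Step 2 — Component impedances:
  R: Z = R = 10 Ω
  L: Z = jωL = j·2.243e+04·0.001 = 0 + j22.43 Ω
Step 3 — Series combination: Z_total = R + L = 10 + j22.43 Ω = 24.56∠66.0° Ω.
Step 4 — Source phasor: V = 107∠60.0° V = 53.5 + j92.66 V.
Step 5 — Ohm's law: I = V / Z_total = (53.5 + j92.66) / (10 + j22.43) = 4.333 - j0.4533 A.
Step 6 — Convert to polar: |I| = 4.357 A, ∠I = -6.0°.

I = 4.357∠-6.0° A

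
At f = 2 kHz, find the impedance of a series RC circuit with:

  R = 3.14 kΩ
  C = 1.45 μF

Step 1 — Angular frequency: ω = 2π·f = 2π·2000 = 1.257e+04 rad/s.
Step 2 — Component impedances:
  R: Z = R = 3140 Ω
  C: Z = 1/(jωC) = -j/(ω·C) = 0 - j54.88 Ω
Step 3 — Series combination: Z_total = R + C = 3140 - j54.88 Ω = 3140∠-1.0° Ω.

Z = 3140 - j54.88 Ω = 3140∠-1.0° Ω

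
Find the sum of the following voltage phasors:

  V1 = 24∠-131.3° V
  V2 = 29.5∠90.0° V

Step 1 — Convert each phasor to rectangular form:
  V1 = 24·(cos(-131.3°) + j·sin(-131.3°)) = -15.84 - j18.03 V
  V2 = 29.5·(cos(90.0°) + j·sin(90.0°)) = 0 + j29.5 V
Step 2 — Sum components: V_total = -15.84 + j11.47 V.
Step 3 — Convert to polar: |V_total| = 19.56 V, ∠V_total = 144.1°.

V_total = 19.56∠144.1° V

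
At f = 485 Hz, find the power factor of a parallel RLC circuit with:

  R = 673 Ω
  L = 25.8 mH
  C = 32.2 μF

Step 1 — Angular frequency: ω = 2π·f = 2π·485 = 3047 rad/s.
Step 2 — Component impedances:
  R: Z = R = 673 Ω
  L: Z = jωL = j·3047·0.0258 = 0 + j78.62 Ω
  C: Z = 1/(jωC) = -j/(ω·C) = 0 - j10.19 Ω
Step 3 — Parallel combination: 1/Z_total = 1/R + 1/L + 1/C; Z_total = 0.2036 - j11.71 Ω = 11.71∠-89.0° Ω.
Step 4 — Power factor: PF = cos(φ) = Re(Z)/|Z| = 0.20365/11.707 = 0.0174.
Step 5 — Type: Im(Z) = -11.71 ⇒ leading (phase φ = -89.0°).

PF = 0.0174 (leading, φ = -89.0°)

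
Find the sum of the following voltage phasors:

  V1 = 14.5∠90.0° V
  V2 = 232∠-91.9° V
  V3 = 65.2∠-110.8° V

Step 1 — Convert each phasor to rectangular form:
  V1 = 14.5·(cos(90.0°) + j·sin(90.0°)) = 0 + j14.5 V
  V2 = 232·(cos(-91.9°) + j·sin(-91.9°)) = -7.692 - j231.9 V
  V3 = 65.2·(cos(-110.8°) + j·sin(-110.8°)) = -23.15 - j60.95 V
Step 2 — Sum components: V_total = -30.84 - j278.3 V.
Step 3 — Convert to polar: |V_total| = 280 V, ∠V_total = -96.3°.

V_total = 280∠-96.3° V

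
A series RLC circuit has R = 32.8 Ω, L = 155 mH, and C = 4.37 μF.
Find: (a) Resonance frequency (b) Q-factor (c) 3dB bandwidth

Step 1 — Resonance condition Im(Z)=0 gives ω₀ = 1/√(LC).
Step 2 — ω₀ = 1/√(0.155·4.37e-06) = 1215 rad/s.
Step 3 — f₀ = ω₀/(2π) = 193.4 Hz.
Step 4 — Series Q: Q = ω₀L/R = 1215·0.155/32.8 = 5.742.
Step 5 — 3dB bandwidth: Δω = ω₀/Q = 211.6 rad/s; BW = Δω/(2π) = 33.68 Hz.

(a) f₀ = 193.4 Hz  (b) Q = 5.742  (c) BW = 33.68 Hz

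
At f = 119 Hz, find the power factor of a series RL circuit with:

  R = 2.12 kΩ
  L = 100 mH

Step 1 — Angular frequency: ω = 2π·f = 2π·119 = 747.7 rad/s.
Step 2 — Component impedances:
  R: Z = R = 2120 Ω
  L: Z = jωL = j·747.7·0.1 = 0 + j74.77 Ω
Step 3 — Series combination: Z_total = R + L = 2120 + j74.77 Ω = 2121∠2.0° Ω.
Step 4 — Power factor: PF = cos(φ) = Re(Z)/|Z| = 2120/2121.3 = 0.9994.
Step 5 — Type: Im(Z) = 74.77 ⇒ lagging (phase φ = 2.0°).

PF = 0.9994 (lagging, φ = 2.0°)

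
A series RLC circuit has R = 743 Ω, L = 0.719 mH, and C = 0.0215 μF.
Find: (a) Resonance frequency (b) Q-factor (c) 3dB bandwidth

Step 1 — Resonance condition Im(Z)=0 gives ω₀ = 1/√(LC).
Step 2 — ω₀ = 1/√(0.000719·2.15e-08) = 2.543e+05 rad/s.
Step 3 — f₀ = ω₀/(2π) = 4.048e+04 Hz.
Step 4 — Series Q: Q = ω₀L/R = 2.543e+05·0.000719/743 = 0.2461.
Step 5 — 3dB bandwidth: Δω = ω₀/Q = 1.033e+06 rad/s; BW = Δω/(2π) = 1.645e+05 Hz.

(a) f₀ = 4.048e+04 Hz  (b) Q = 0.2461  (c) BW = 1.645e+05 Hz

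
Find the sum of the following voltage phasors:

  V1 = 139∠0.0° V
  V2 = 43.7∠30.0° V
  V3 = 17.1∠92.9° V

Step 1 — Convert each phasor to rectangular form:
  V1 = 139·(cos(0.0°) + j·sin(0.0°)) = 139 V
  V2 = 43.7·(cos(30.0°) + j·sin(30.0°)) = 37.85 + j21.85 V
  V3 = 17.1·(cos(92.9°) + j·sin(92.9°)) = -0.8651 + j17.08 V
Step 2 — Sum components: V_total = 176 + j38.93 V.
Step 3 — Convert to polar: |V_total| = 180.2 V, ∠V_total = 12.5°.

V_total = 180.2∠12.5° V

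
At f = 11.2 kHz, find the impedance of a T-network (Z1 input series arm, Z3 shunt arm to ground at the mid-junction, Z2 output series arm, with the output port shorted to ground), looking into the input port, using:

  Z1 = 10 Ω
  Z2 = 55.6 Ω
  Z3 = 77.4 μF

Step 1 — Angular frequency: ω = 2π·f = 2π·1.12e+04 = 7.037e+04 rad/s.
Step 2 — Component impedances:
  Z1: Z = R = 10 Ω
  Z2: Z = R = 55.6 Ω
  Z3: Z = 1/(jωC) = -j/(ω·C) = 0 - j0.1836 Ω
Step 3 — With the output port shorted to ground, the output series arm Z2 runs from the junction to ground; the shunt arm Z3 also runs from the junction to ground. They appear in parallel: Z3 || Z2 = 0.0006062 - j0.1836 Ω.
Step 4 — Series with input arm Z1: Z_in = Z1 + (Z3 || Z2) = 10 - j0.1836 Ω = 10∠-1.1° Ω.

Z = 10 - j0.1836 Ω = 10∠-1.1° Ω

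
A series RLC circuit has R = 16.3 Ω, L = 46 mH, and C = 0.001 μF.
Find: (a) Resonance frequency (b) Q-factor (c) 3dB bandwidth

Step 1 — Resonance: ω₀ = 1/√(LC) = 1/√(0.046·1e-09) = 1.474e+05 rad/s.
Step 2 — f₀ = ω₀/(2π) = 2.347e+04 Hz.
Step 3 — Series Q: Q = ω₀L/R = 1.474e+05·0.046/16.3 = 416.1.
Step 4 — Bandwidth: Δω = ω₀/Q = 354.3 rad/s; BW = Δω/(2π) = 56.4 Hz.

(a) f₀ = 2.347e+04 Hz  (b) Q = 416.1  (c) BW = 56.4 Hz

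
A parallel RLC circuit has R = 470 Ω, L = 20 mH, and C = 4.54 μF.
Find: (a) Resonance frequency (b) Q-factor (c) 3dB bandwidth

Step 1 — Resonance: ω₀ = 1/√(LC) = 1/√(0.02·4.54e-06) = 3319 rad/s.
Step 2 — f₀ = ω₀/(2π) = 528.2 Hz.
Step 3 — Parallel Q: Q = R/(ω₀L) = 470/(3319·0.02) = 7.081.
Step 4 — Bandwidth: Δω = ω₀/Q = 468.6 rad/s; BW = Δω/(2π) = 74.59 Hz.

(a) f₀ = 528.2 Hz  (b) Q = 7.081  (c) BW = 74.59 Hz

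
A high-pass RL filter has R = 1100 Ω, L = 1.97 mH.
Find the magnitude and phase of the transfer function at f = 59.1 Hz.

Step 1 — Angular frequency: ω = 2π·59.1 = 371.3 rad/s.
Step 2 — Transfer function: H(jω) = jωL/(R + jωL).
Step 3 — Numerator jωL = j·0.7315; denominator R + jωL = 1100 + j0.7315.
Step 4 — H = 4.423e-07 + j0.000665.
Step 5 — Magnitude: |H| = 0.000665 (-63.5 dB); phase: φ = 90.0°.

|H| = 0.000665 (-63.5 dB), φ = 90.0°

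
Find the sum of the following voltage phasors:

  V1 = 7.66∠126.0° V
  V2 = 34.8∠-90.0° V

Step 1 — Convert each phasor to rectangular form:
  V1 = 7.66·(cos(126.0°) + j·sin(126.0°)) = -4.502 + j6.197 V
  V2 = 34.8·(cos(-90.0°) + j·sin(-90.0°)) = 0 - j34.8 V
Step 2 — Sum components: V_total = -4.502 - j28.6 V.
Step 3 — Convert to polar: |V_total| = 28.96 V, ∠V_total = -98.9°.

V_total = 28.96∠-98.9° V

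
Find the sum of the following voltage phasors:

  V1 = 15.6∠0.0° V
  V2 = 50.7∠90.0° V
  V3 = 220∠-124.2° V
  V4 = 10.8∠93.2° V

Step 1 — Convert each phasor to rectangular form:
  V1 = 15.6·(cos(0.0°) + j·sin(0.0°)) = 15.6 V
  V2 = 50.7·(cos(90.0°) + j·sin(90.0°)) = 0 + j50.7 V
  V3 = 220·(cos(-124.2°) + j·sin(-124.2°)) = -123.7 - j182 V
  V4 = 10.8·(cos(93.2°) + j·sin(93.2°)) = -0.6029 + j10.78 V
Step 2 — Sum components: V_total = -108.7 - j120.5 V.
Step 3 — Convert to polar: |V_total| = 162.2 V, ∠V_total = -132.0°.

V_total = 162.2∠-132.0° V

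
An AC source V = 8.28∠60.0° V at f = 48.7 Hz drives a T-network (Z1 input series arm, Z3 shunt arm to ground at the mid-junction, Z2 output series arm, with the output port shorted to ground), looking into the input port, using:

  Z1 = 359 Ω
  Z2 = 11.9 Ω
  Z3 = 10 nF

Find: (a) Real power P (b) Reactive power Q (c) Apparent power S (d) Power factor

Step 1 — Angular frequency: ω = 2π·f = 2π·48.7 = 306 rad/s.
Step 2 — Component impedances:
  Z1: Z = R = 359 Ω
  Z2: Z = R = 11.9 Ω
  Z3: Z = 1/(jωC) = -j/(ω·C) = 0 - j3.268e+05 Ω
Step 3 — With the output port shorted to ground, the output series arm Z2 runs from the junction to ground; the shunt arm Z3 also runs from the junction to ground. They appear in parallel: Z3 || Z2 = 11.9 - j0.0004333 Ω.
Step 4 — Series with input arm Z1: Z_in = Z1 + (Z3 || Z2) = 370.9 - j0.0004333 Ω = 370.9∠-0.0° Ω.
Step 5 — Source phasor: V = 8.28∠60.0° V = 4.14 + j7.171 V.
Step 6 — Current: I = V / Z = 0.01116 + j0.01933 A = 0.02232∠60.0° A.
Step 7 — Complex power: S = V·I* = 0.1848 - j2.159e-07 VA.
Step 8 — Real power: P = Re(S) = 0.1848 W.
Step 9 — Reactive power: Q = Im(S) = -2.159e-07 VAR.
Step 10 — Apparent power: |S| = 0.1848 VA.
Step 11 — Power factor: PF = P/|S| = 1 (leading).

(a) P = 0.1848 W  (b) Q = -2.159e-07 VAR  (c) S = 0.1848 VA  (d) PF = 1 (leading)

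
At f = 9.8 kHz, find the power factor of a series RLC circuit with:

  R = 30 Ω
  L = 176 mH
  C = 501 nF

Step 1 — Angular frequency: ω = 2π·f = 2π·9800 = 6.158e+04 rad/s.
Step 2 — Component impedances:
  R: Z = R = 30 Ω
  L: Z = jωL = j·6.158e+04·0.176 = 0 + j1.084e+04 Ω
  C: Z = 1/(jωC) = -j/(ω·C) = 0 - j32.42 Ω
Step 3 — Series combination: Z_total = R + L + C = 30 + j1.08e+04 Ω = 1.08e+04∠89.8° Ω.
Step 4 — Power factor: PF = cos(φ) = Re(Z)/|Z| = 30/10804.9 = 0.002777.
Step 5 — Type: Im(Z) = 1.08e+04 ⇒ lagging (phase φ = 89.8°).

PF = 0.002777 (lagging, φ = 89.8°)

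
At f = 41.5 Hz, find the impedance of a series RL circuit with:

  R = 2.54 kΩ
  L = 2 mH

Step 1 — Angular frequency: ω = 2π·f = 2π·41.5 = 260.8 rad/s.
Step 2 — Component impedances:
  R: Z = R = 2540 Ω
  L: Z = jωL = j·260.8·0.002 = 0 + j0.5215 Ω
Step 3 — Series combination: Z_total = R + L = 2540 + j0.5215 Ω = 2540∠0.0° Ω.

Z = 2540 + j0.5215 Ω = 2540∠0.0° Ω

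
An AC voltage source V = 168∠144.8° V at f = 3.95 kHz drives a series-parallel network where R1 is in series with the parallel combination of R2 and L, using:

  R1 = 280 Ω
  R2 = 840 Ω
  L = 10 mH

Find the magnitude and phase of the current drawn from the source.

Step 1 — Angular frequency: ω = 2π·f = 2π·3950 = 2.482e+04 rad/s.
Step 2 — Component impedances:
  R1: Z = R = 280 Ω
  R2: Z = R = 840 Ω
  L: Z = jωL = j·2.482e+04·0.01 = 0 + j248.2 Ω
Step 3 — Parallel branch: R2 || L = 1/(1/R2 + 1/L) = 67.44 + j228.3 Ω.
Step 4 — Series with R1: Z_total = R1 + (R2 || L) = 347.4 + j228.3 Ω = 415.7∠33.3° Ω.
Step 5 — Source phasor: V = 168∠144.8° V = -137.3 + j96.84 V.
Step 6 — Ohm's law: I = V / Z_total = (-137.3 + j96.84) / (347.4 + j228.3) = -0.1481 + j0.376 A.
Step 7 — Convert to polar: |I| = 0.4041 A, ∠I = 111.5°.

I = 0.4041∠111.5° A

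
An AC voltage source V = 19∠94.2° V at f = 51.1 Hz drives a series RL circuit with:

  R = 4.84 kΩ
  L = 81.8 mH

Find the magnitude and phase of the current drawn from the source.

Step 1 — Angular frequency: ω = 2π·f = 2π·51.1 = 321.1 rad/s.
Step 2 — Component impedances:
  R: Z = R = 4840 Ω
  L: Z = jωL = j·321.1·0.0818 = 0 + j26.26 Ω
Step 3 — Series combination: Z_total = R + L = 4840 + j26.26 Ω = 4840∠0.3° Ω.
Step 4 — Source phasor: V = 19∠94.2° V = -1.392 + j18.95 V.
Step 5 — Ohm's law: I = V / Z_total = (-1.392 + j18.95) / (4840 + j26.26) = -0.0002663 + j0.003917 A.
Step 6 — Convert to polar: |I| = 0.003926 A, ∠I = 93.9°.

I = 0.003926∠93.9° A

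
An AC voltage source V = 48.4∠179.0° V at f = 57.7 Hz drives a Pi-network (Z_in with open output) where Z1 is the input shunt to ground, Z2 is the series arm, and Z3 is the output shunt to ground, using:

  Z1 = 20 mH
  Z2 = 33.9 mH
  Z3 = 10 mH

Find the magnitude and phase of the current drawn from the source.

Step 1 — Angular frequency: ω = 2π·f = 2π·57.7 = 362.5 rad/s.
Step 2 — Component impedances:
  Z1: Z = jωL = j·362.5·0.02 = 0 + j7.251 Ω
  Z2: Z = jωL = j·362.5·0.0339 = 0 + j12.29 Ω
  Z3: Z = jωL = j·362.5·0.01 = 0 + j3.625 Ω
Step 3 — With open output, the series arm Z2 and the output shunt Z3 appear in series to ground: Z2 + Z3 = 0 + j15.92 Ω.
Step 4 — Parallel with input shunt Z1: Z_in = Z1 || (Z2 + Z3) = 0 + j4.981 Ω = 4.981∠90.0° Ω.
Step 5 — Source phasor: V = 48.4∠179.0° V = -48.39 + j0.8447 V.
Step 6 — Ohm's law: I = V / Z_total = (-48.39 + j0.8447) / (0 + j4.981) = 0.1696 + j9.715 A.
Step 7 — Convert to polar: |I| = 9.716 A, ∠I = 89.0°.

I = 9.716∠89.0° A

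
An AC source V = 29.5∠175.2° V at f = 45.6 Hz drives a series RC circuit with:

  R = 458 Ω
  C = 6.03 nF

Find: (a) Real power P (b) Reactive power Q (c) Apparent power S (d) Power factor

Step 1 — Angular frequency: ω = 2π·f = 2π·45.6 = 286.5 rad/s.
Step 2 — Component impedances:
  R: Z = R = 458 Ω
  C: Z = 1/(jωC) = -j/(ω·C) = 0 - j5.788e+05 Ω
Step 3 — Series combination: Z_total = R + C = 458 - j5.788e+05 Ω = 5.788e+05∠-90.0° Ω.
Step 4 — Source phasor: V = 29.5∠175.2° V = -29.4 + j2.468 V.
Step 5 — Current: I = V / Z = -4.305e-06 - j5.078e-05 A = 5.097e-05∠-94.8° A.
Step 6 — Complex power: S = V·I* = 1.19e-06 - j0.001504 VA.
Step 7 — Real power: P = Re(S) = 1.19e-06 W.
Step 8 — Reactive power: Q = Im(S) = -0.001504 VAR.
Step 9 — Apparent power: |S| = 0.001504 VA.
Step 10 — Power factor: PF = P/|S| = 0.0007913 (leading).

(a) P = 1.19e-06 W  (b) Q = -0.001504 VAR  (c) S = 0.001504 VA  (d) PF = 0.0007913 (leading)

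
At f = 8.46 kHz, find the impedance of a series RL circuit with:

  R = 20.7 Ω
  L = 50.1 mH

Step 1 — Angular frequency: ω = 2π·f = 2π·8460 = 5.316e+04 rad/s.
Step 2 — Component impedances:
  R: Z = R = 20.7 Ω
  L: Z = jωL = j·5.316e+04·0.0501 = 0 + j2663 Ω
Step 3 — Series combination: Z_total = R + L = 20.7 + j2663 Ω = 2663∠89.6° Ω.

Z = 20.7 + j2663 Ω = 2663∠89.6° Ω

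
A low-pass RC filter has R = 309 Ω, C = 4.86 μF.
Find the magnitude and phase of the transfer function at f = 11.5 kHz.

Step 1 — Angular frequency: ω = 2π·1.15e+04 = 7.226e+04 rad/s.
Step 2 — Transfer function: H(jω) = 1/(1 + jωRC).
Step 3 — Denominator: 1 + jωRC = 1 + j·7.226e+04·309·4.86e-06 = 1 + j108.5.
Step 4 — H = 8.492e-05 - j0.009215.
Step 5 — Magnitude: |H| = 0.009215 (-40.7 dB); phase: φ = -89.5°.

|H| = 0.009215 (-40.7 dB), φ = -89.5°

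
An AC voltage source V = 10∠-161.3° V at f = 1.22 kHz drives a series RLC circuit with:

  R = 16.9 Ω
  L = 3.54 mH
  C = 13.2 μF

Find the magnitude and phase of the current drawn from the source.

Step 1 — Angular frequency: ω = 2π·f = 2π·1220 = 7665 rad/s.
Step 2 — Component impedances:
  R: Z = R = 16.9 Ω
  L: Z = jωL = j·7665·0.00354 = 0 + j27.14 Ω
  C: Z = 1/(jωC) = -j/(ω·C) = 0 - j9.883 Ω
Step 3 — Series combination: Z_total = R + L + C = 16.9 + j17.25 Ω = 24.15∠45.6° Ω.
Step 4 — Source phasor: V = 10∠-161.3° V = -9.472 - j3.206 V.
Step 5 — Ohm's law: I = V / Z_total = (-9.472 - j3.206) / (16.9 + j17.25) = -0.3693 + j0.1873 A.
Step 6 — Convert to polar: |I| = 0.4141 A, ∠I = 153.1°.

I = 0.4141∠153.1° A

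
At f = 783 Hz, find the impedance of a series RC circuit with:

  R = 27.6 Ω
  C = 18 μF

Step 1 — Angular frequency: ω = 2π·f = 2π·783 = 4920 rad/s.
Step 2 — Component impedances:
  R: Z = R = 27.6 Ω
  C: Z = 1/(jωC) = -j/(ω·C) = 0 - j11.29 Ω
Step 3 — Series combination: Z_total = R + C = 27.6 - j11.29 Ω = 29.82∠-22.3° Ω.

Z = 27.6 - j11.29 Ω = 29.82∠-22.3° Ω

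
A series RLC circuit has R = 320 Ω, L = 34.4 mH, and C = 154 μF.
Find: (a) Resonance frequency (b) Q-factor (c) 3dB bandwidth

Step 1 — Resonance: ω₀ = 1/√(LC) = 1/√(0.0344·0.000154) = 434.5 rad/s.
Step 2 — f₀ = ω₀/(2π) = 69.15 Hz.
Step 3 — Series Q: Q = ω₀L/R = 434.5·0.0344/320 = 0.04671.
Step 4 — Bandwidth: Δω = ω₀/Q = 9302 rad/s; BW = Δω/(2π) = 1481 Hz.

(a) f₀ = 69.15 Hz  (b) Q = 0.04671  (c) BW = 1481 Hz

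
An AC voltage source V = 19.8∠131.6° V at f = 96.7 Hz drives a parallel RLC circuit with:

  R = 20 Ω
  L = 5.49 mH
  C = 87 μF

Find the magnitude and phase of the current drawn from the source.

Step 1 — Angular frequency: ω = 2π·f = 2π·96.7 = 607.6 rad/s.
Step 2 — Component impedances:
  R: Z = R = 20 Ω
  L: Z = jωL = j·607.6·0.00549 = 0 + j3.336 Ω
  C: Z = 1/(jωC) = -j/(ω·C) = 0 - j18.92 Ω
Step 3 — Parallel combination: 1/Z_total = 1/R + 1/L + 1/C; Z_total = 0.7877 + j3.89 Ω = 3.969∠78.6° Ω.
Step 4 — Source phasor: V = 19.8∠131.6° V = -13.15 + j14.81 V.
Step 5 — Ohm's law: I = V / Z_total = (-13.15 + j14.81) / (0.7877 + j3.89) = 2.999 + j3.986 A.
Step 6 — Convert to polar: |I| = 4.988 A, ∠I = 53.0°.

I = 4.988∠53.0° A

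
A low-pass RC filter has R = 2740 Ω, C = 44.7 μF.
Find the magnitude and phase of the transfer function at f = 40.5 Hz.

Step 1 — Angular frequency: ω = 2π·40.5 = 254.5 rad/s.
Step 2 — Transfer function: H(jω) = 1/(1 + jωRC).
Step 3 — Denominator: 1 + jωRC = 1 + j·254.5·2740·4.47e-05 = 1 + j31.17.
Step 4 — H = 0.001028 - j0.03205.
Step 5 — Magnitude: |H| = 0.03207 (-29.9 dB); phase: φ = -88.2°.

|H| = 0.03207 (-29.9 dB), φ = -88.2°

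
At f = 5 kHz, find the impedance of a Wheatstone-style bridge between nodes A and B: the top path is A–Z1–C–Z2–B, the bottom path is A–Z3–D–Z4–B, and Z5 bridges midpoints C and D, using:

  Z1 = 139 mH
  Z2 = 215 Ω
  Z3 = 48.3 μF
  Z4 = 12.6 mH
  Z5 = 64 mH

Step 1 — Angular frequency: ω = 2π·f = 2π·5000 = 3.142e+04 rad/s.
Step 2 — Component impedances:
  Z1: Z = jωL = j·3.142e+04·0.139 = 0 + j4367 Ω
  Z2: Z = R = 215 Ω
  Z3: Z = 1/(jωC) = -j/(ω·C) = 0 - j0.659 Ω
  Z4: Z = jωL = j·3.142e+04·0.0126 = 0 + j395.8 Ω
  Z5: Z = jωL = j·3.142e+04·0.064 = 0 + j2011 Ω
Step 3 — Bridge requires nodal analysis (the Z5 bridge couples midpoints C and D, so the two paths cannot be reduced to a simple series/parallel combination). Setting node B to ground and injecting 1 A at node A, the 3-node admittance system at A, C, D solves to V_A = Z_AB = 10.56 + j308.2 Ω = 308.3∠88.0° Ω.

Z = 10.56 + j308.2 Ω = 308.3∠88.0° Ω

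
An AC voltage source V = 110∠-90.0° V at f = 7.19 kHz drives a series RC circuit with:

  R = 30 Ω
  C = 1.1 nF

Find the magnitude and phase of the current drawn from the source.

Step 1 — Angular frequency: ω = 2π·f = 2π·7190 = 4.518e+04 rad/s.
Step 2 — Component impedances:
  R: Z = R = 30 Ω
  C: Z = 1/(jωC) = -j/(ω·C) = 0 - j2.012e+04 Ω
Step 3 — Series combination: Z_total = R + C = 30 - j2.012e+04 Ω = 2.012e+04∠-89.9° Ω.
Step 4 — Source phasor: V = 110∠-90.0° V = 0 - j110 V.
Step 5 — Ohm's law: I = V / Z_total = (0 - j110) / (30 - j2.012e+04) = 0.005466 - j8.149e-06 A.
Step 6 — Convert to polar: |I| = 0.005466 A, ∠I = -0.1°.

I = 0.005466∠-0.1° A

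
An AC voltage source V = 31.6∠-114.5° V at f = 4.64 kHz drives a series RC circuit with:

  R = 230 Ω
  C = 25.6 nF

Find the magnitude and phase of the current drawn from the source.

Step 1 — Angular frequency: ω = 2π·f = 2π·4640 = 2.915e+04 rad/s.
Step 2 — Component impedances:
  R: Z = R = 230 Ω
  C: Z = 1/(jωC) = -j/(ω·C) = 0 - j1340 Ω
Step 3 — Series combination: Z_total = R + C = 230 - j1340 Ω = 1359∠-80.3° Ω.
Step 4 — Source phasor: V = 31.6∠-114.5° V = -13.1 - j28.75 V.
Step 5 — Ohm's law: I = V / Z_total = (-13.1 - j28.75) / (230 - j1340) = 0.01922 - j0.01308 A.
Step 6 — Convert to polar: |I| = 0.02324 A, ∠I = -34.2°.

I = 0.02324∠-34.2° A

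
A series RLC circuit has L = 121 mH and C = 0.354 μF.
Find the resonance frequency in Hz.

Step 1 — Resonance condition Im(Z)=0 gives ω₀ = 1/√(LC).
Step 2 — ω₀ = 1/√(0.121·3.54e-07) = 4832 rad/s.
Step 3 — f₀ = ω₀/(2π) = 769 Hz.

f₀ = 769 Hz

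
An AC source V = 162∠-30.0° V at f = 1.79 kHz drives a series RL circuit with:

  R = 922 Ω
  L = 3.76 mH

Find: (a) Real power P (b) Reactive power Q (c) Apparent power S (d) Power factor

Step 1 — Angular frequency: ω = 2π·f = 2π·1790 = 1.125e+04 rad/s.
Step 2 — Component impedances:
  R: Z = R = 922 Ω
  L: Z = jωL = j·1.125e+04·0.00376 = 0 + j42.29 Ω
Step 3 — Series combination: Z_total = R + L = 922 + j42.29 Ω = 923∠2.6° Ω.
Step 4 — Source phasor: V = 162∠-30.0° V = 140.3 - j81 V.
Step 5 — Current: I = V / Z = 0.1478 - j0.09463 A = 0.1755∠-32.6° A.
Step 6 — Complex power: S = V·I* = 28.4 + j1.303 VA.
Step 7 — Real power: P = Re(S) = 28.4 W.
Step 8 — Reactive power: Q = Im(S) = 1.303 VAR.
Step 9 — Apparent power: |S| = 28.43 VA.
Step 10 — Power factor: PF = P/|S| = 0.9989 (lagging).

(a) P = 28.4 W  (b) Q = 1.303 VAR  (c) S = 28.43 VA  (d) PF = 0.9989 (lagging)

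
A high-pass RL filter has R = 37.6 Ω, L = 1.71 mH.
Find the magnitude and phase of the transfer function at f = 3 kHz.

Step 1 — Angular frequency: ω = 2π·3000 = 1.885e+04 rad/s.
Step 2 — Transfer function: H(jω) = jωL/(R + jωL).
Step 3 — Numerator jωL = j·32.23; denominator R + jωL = 37.6 + j32.23.
Step 4 — H = 0.4236 + j0.4941.
Step 5 — Magnitude: |H| = 0.6508 (-3.7 dB); phase: φ = 49.4°.

|H| = 0.6508 (-3.7 dB), φ = 49.4°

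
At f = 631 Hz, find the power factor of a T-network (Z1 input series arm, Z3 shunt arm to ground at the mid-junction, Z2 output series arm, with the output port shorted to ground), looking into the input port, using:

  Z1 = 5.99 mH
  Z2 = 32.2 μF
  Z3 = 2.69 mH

Step 1 — Angular frequency: ω = 2π·f = 2π·631 = 3965 rad/s.
Step 2 — Component impedances:
  Z1: Z = jωL = j·3965·0.00599 = 0 + j23.75 Ω
  Z2: Z = 1/(jωC) = -j/(ω·C) = 0 - j7.833 Ω
  Z3: Z = jωL = j·3965·0.00269 = 0 + j10.67 Ω
Step 3 — With the output port shorted to ground, the output series arm Z2 runs from the junction to ground; the shunt arm Z3 also runs from the junction to ground. They appear in parallel: Z3 || Z2 = 0 - j29.5 Ω.
Step 4 — Series with input arm Z1: Z_in = Z1 + (Z3 || Z2) = 0 - j5.751 Ω = 5.751∠-90.0° Ω.
Step 5 — Power factor: PF = cos(φ) = Re(Z)/|Z| = 0/5.751 = 0.
Step 6 — Type: Im(Z) = -5.751 ⇒ leading (phase φ = -90.0°).

PF = 0 (leading, φ = -90.0°)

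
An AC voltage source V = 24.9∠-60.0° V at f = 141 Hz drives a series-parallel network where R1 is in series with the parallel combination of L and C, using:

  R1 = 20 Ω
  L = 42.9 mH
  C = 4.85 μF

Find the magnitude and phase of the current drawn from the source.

Step 1 — Angular frequency: ω = 2π·f = 2π·141 = 885.9 rad/s.
Step 2 — Component impedances:
  R1: Z = R = 20 Ω
  L: Z = jωL = j·885.9·0.0429 = 0 + j38.01 Ω
  C: Z = 1/(jωC) = -j/(ω·C) = 0 - j232.7 Ω
Step 3 — Parallel branch: L || C = 1/(1/L + 1/C) = 0 + j45.42 Ω.
Step 4 — Series with R1: Z_total = R1 + (L || C) = 20 + j45.42 Ω = 49.63∠66.2° Ω.
Step 5 — Source phasor: V = 24.9∠-60.0° V = 12.45 - j21.56 V.
Step 6 — Ohm's law: I = V / Z_total = (12.45 - j21.56) / (20 + j45.42) = -0.2966 - j0.4047 A.
Step 7 — Convert to polar: |I| = 0.5017 A, ∠I = -126.2°.

I = 0.5017∠-126.2° A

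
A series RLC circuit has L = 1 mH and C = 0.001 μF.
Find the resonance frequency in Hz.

Step 1 — Resonance condition Im(Z)=0 gives ω₀ = 1/√(LC).
Step 2 — ω₀ = 1/√(0.001·1e-09) = 1e+06 rad/s.
Step 3 — f₀ = ω₀/(2π) = 1.592e+05 Hz.

f₀ = 1.592e+05 Hz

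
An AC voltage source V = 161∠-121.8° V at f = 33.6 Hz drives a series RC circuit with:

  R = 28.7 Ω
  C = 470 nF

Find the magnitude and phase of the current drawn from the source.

Step 1 — Angular frequency: ω = 2π·f = 2π·33.6 = 211.1 rad/s.
Step 2 — Component impedances:
  R: Z = R = 28.7 Ω
  C: Z = 1/(jωC) = -j/(ω·C) = 0 - j1.008e+04 Ω
Step 3 — Series combination: Z_total = R + C = 28.7 - j1.008e+04 Ω = 1.008e+04∠-89.8° Ω.
Step 4 — Source phasor: V = 161∠-121.8° V = -84.84 - j136.8 V.
Step 5 — Ohm's law: I = V / Z_total = (-84.84 - j136.8) / (28.7 - j1.008e+04) = 0.01355 - j0.008457 A.
Step 6 — Convert to polar: |I| = 0.01598 A, ∠I = -32.0°.

I = 0.01598∠-32.0° A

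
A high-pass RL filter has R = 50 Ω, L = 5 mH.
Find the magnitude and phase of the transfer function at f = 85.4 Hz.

Step 1 — Angular frequency: ω = 2π·85.4 = 536.6 rad/s.
Step 2 — Transfer function: H(jω) = jωL/(R + jωL).
Step 3 — Numerator jωL = j·2.683; denominator R + jωL = 50 + j2.683.
Step 4 — H = 0.002871 + j0.0535.
Step 5 — Magnitude: |H| = 0.05358 (-25.4 dB); phase: φ = 86.9°.

|H| = 0.05358 (-25.4 dB), φ = 86.9°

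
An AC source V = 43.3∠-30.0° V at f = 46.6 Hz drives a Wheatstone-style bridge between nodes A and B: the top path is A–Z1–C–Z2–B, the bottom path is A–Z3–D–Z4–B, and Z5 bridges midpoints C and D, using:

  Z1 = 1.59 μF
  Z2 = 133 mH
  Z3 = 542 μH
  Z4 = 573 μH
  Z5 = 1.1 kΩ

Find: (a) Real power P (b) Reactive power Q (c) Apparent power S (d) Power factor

Step 1 — Angular frequency: ω = 2π·f = 2π·46.6 = 292.8 rad/s.
Step 2 — Component impedances:
  Z1: Z = 1/(jωC) = -j/(ω·C) = 0 - j2148 Ω
  Z2: Z = jωL = j·292.8·0.133 = 0 + j38.94 Ω
  Z3: Z = jωL = j·292.8·0.000542 = 0 + j0.1587 Ω
  Z4: Z = jωL = j·292.8·0.000573 = 0 + j0.1678 Ω
  Z5: Z = R = 1100 Ω
Step 3 — Bridge requires nodal analysis (the Z5 bridge couples midpoints C and D, so the two paths cannot be reduced to a simple series/parallel combination). Setting node B to ground and injecting 1 A at node A, the 3-node admittance system at A, C, D solves to V_A = Z_AB = 2.743e-05 + j0.3265 Ω = 0.3265∠90.0° Ω.
Step 4 — Source phasor: V = 43.3∠-30.0° V = 37.5 - j21.65 V.
Step 5 — Current: I = V / Z = -66.3 - j114.9 A = 132.6∠-120.0° A.
Step 6 — Complex power: S = V·I* = 0.4824 + j5742 VA.
Step 7 — Real power: P = Re(S) = 0.4824 W.
Step 8 — Reactive power: Q = Im(S) = 5742 VAR.
Step 9 — Apparent power: |S| = 5742 VA.
Step 10 — Power factor: PF = P/|S| = 8.402e-05 (lagging).

(a) P = 0.4824 W  (b) Q = 5742 VAR  (c) S = 5742 VA  (d) PF = 8.402e-05 (lagging)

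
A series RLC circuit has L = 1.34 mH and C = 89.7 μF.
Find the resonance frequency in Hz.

Step 1 — Resonance condition Im(Z)=0 gives ω₀ = 1/√(LC).
Step 2 — ω₀ = 1/√(0.00134·8.97e-05) = 2884 rad/s.
Step 3 — f₀ = ω₀/(2π) = 459.1 Hz.

f₀ = 459.1 Hz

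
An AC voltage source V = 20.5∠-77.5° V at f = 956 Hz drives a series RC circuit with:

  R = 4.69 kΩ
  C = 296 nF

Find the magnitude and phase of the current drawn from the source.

Step 1 — Angular frequency: ω = 2π·f = 2π·956 = 6007 rad/s.
Step 2 — Component impedances:
  R: Z = R = 4690 Ω
  C: Z = 1/(jωC) = -j/(ω·C) = 0 - j562.4 Ω
Step 3 — Series combination: Z_total = R + C = 4690 - j562.4 Ω = 4724∠-6.8° Ω.
Step 4 — Source phasor: V = 20.5∠-77.5° V = 4.437 - j20.01 V.
Step 5 — Ohm's law: I = V / Z_total = (4.437 - j20.01) / (4690 - j562.4) = 0.001437 - j0.004095 A.
Step 6 — Convert to polar: |I| = 0.00434 A, ∠I = -70.7°.

I = 0.00434∠-70.7° A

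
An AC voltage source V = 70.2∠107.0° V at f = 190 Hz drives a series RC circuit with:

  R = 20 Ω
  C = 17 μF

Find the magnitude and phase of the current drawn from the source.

Step 1 — Angular frequency: ω = 2π·f = 2π·190 = 1194 rad/s.
Step 2 — Component impedances:
  R: Z = R = 20 Ω
  C: Z = 1/(jωC) = -j/(ω·C) = 0 - j49.27 Ω
Step 3 — Series combination: Z_total = R + C = 20 - j49.27 Ω = 53.18∠-67.9° Ω.
Step 4 — Source phasor: V = 70.2∠107.0° V = -20.52 + j67.13 V.
Step 5 — Ohm's law: I = V / Z_total = (-20.52 + j67.13) / (20 - j49.27) = -1.315 + j0.1172 A.
Step 6 — Convert to polar: |I| = 1.32 A, ∠I = 174.9°.

I = 1.32∠174.9° A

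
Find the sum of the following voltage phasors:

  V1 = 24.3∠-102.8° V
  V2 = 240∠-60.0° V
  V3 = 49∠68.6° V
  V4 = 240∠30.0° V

Step 1 — Convert each phasor to rectangular form:
  V1 = 24.3·(cos(-102.8°) + j·sin(-102.8°)) = -5.384 - j23.7 V
  V2 = 240·(cos(-60.0°) + j·sin(-60.0°)) = 120 - j207.8 V
  V3 = 49·(cos(68.6°) + j·sin(68.6°)) = 17.88 + j45.62 V
  V4 = 240·(cos(30.0°) + j·sin(30.0°)) = 207.8 + j120 V
Step 2 — Sum components: V_total = 340.3 - j65.92 V.
Step 3 — Convert to polar: |V_total| = 346.7 V, ∠V_total = -11.0°.

V_total = 346.7∠-11.0° V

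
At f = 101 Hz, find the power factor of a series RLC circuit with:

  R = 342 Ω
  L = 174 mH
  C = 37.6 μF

Step 1 — Angular frequency: ω = 2π·f = 2π·101 = 634.6 rad/s.
Step 2 — Component impedances:
  R: Z = R = 342 Ω
  L: Z = jωL = j·634.6·0.174 = 0 + j110.4 Ω
  C: Z = 1/(jωC) = -j/(ω·C) = 0 - j41.91 Ω
Step 3 — Series combination: Z_total = R + L + C = 342 + j68.51 Ω = 348.8∠11.3° Ω.
Step 4 — Power factor: PF = cos(φ) = Re(Z)/|Z| = 342/348.8 = 0.9805.
Step 5 — Type: Im(Z) = 68.51 ⇒ lagging (phase φ = 11.3°).

PF = 0.9805 (lagging, φ = 11.3°)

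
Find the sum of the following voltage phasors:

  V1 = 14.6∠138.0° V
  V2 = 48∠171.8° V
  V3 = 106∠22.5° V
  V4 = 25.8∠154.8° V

Step 1 — Convert each phasor to rectangular form:
  V1 = 14.6·(cos(138.0°) + j·sin(138.0°)) = -10.85 + j9.769 V
  V2 = 48·(cos(171.8°) + j·sin(171.8°)) = -47.51 + j6.846 V
  V3 = 106·(cos(22.5°) + j·sin(22.5°)) = 97.93 + j40.56 V
  V4 = 25.8·(cos(154.8°) + j·sin(154.8°)) = -23.34 + j10.99 V
Step 2 — Sum components: V_total = 16.23 + j68.17 V.
Step 3 — Convert to polar: |V_total| = 70.07 V, ∠V_total = 76.6°.

V_total = 70.07∠76.6° V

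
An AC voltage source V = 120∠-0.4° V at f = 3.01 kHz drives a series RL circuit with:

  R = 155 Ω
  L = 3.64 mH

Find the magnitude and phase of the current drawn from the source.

Step 1 — Angular frequency: ω = 2π·f = 2π·3010 = 1.891e+04 rad/s.
Step 2 — Component impedances:
  R: Z = R = 155 Ω
  L: Z = jωL = j·1.891e+04·0.00364 = 0 + j68.84 Ω
Step 3 — Series combination: Z_total = R + L = 155 + j68.84 Ω = 169.6∠23.9° Ω.
Step 4 — Source phasor: V = 120∠-0.4° V = 120 - j0.8378 V.
Step 5 — Ohm's law: I = V / Z_total = (120 - j0.8378) / (155 + j68.84) = 0.6446 - j0.2917 A.
Step 6 — Convert to polar: |I| = 0.7075 A, ∠I = -24.3°.

I = 0.7075∠-24.3° A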